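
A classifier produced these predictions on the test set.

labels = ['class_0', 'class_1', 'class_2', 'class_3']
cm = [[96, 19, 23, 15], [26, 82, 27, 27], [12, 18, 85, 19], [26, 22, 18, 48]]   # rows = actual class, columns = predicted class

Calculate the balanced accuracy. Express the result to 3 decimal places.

Balanced accuracy = mean of per-class recall.
  class_0: recall = 96/153 = 0.6275
  class_1: recall = 82/162 = 0.5062
  class_2: recall = 85/134 = 0.6343
  class_3: recall = 48/114 = 0.4211
Mean = (0.6275 + 0.5062 + 0.6343 + 0.4211) / 4 = 0.547

0.547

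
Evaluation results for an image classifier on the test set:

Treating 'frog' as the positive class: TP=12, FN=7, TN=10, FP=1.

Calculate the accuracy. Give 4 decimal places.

Accuracy = (TP+TN)/N = (12+10)/30 = 0.7333

0.7333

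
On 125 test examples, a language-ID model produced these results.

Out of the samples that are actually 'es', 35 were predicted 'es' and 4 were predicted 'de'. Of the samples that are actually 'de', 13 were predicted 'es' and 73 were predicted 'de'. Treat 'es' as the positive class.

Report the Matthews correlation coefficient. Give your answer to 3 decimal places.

MCC = (TP·TN − FP·FN) / √((TP+FP)(TP+FN)(TN+FP)(TN+FN))
Numerator = 35·73 − 13·4 = 2503
Denominator = √(48·39·86·77) = √12396384 = 3520.8499
MCC = 2503 / 3520.8499 = 0.711

0.711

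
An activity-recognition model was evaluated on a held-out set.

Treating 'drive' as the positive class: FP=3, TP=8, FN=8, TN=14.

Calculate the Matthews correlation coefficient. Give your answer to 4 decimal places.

0.3430

MCC = (TP·TN − FP·FN) / √((TP+FP)(TP+FN)(TN+FP)(TN+FN))
Numerator = 8·14 − 3·8 = 88
Denominator = √(11·16·17·22) = √65824 = 256.5619
MCC = 88 / 256.5619 = 0.3430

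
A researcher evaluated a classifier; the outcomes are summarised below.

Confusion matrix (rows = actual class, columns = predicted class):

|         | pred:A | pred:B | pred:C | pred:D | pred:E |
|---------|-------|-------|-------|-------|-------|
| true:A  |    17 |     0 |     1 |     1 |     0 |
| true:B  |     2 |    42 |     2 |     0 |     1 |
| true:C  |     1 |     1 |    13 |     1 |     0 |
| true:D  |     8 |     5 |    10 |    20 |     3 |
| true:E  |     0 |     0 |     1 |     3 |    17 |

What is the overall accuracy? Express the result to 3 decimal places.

Accuracy = trace / total = (17+42+13+20+17=109) / 149 = 109/149 = 0.732

0.732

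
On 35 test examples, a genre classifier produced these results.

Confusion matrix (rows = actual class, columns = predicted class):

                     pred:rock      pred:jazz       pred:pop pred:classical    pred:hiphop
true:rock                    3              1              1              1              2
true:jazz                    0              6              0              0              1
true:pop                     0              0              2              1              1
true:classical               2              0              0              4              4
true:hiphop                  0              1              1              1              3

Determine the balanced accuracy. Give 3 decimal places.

0.526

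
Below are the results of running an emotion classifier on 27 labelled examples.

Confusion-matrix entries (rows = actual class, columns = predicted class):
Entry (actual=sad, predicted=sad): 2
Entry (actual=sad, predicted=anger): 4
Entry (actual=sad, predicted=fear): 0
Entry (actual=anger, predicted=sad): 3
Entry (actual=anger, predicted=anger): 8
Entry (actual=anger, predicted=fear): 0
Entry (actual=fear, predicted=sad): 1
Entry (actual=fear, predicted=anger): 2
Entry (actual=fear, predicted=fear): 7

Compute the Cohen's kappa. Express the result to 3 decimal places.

0.424

Observed agreement pₒ = trace/N = 17/27 = 0.6296
Expected agreement pₑ = Σ (rowᵢ·colᵢ)/N² = (6·6 + 11·14 + 10·7)/27² = 0.3567
κ = (pₒ − pₑ)/(1 − pₑ) = (0.6296 − 0.3567)/(1 − 0.3567) = 0.424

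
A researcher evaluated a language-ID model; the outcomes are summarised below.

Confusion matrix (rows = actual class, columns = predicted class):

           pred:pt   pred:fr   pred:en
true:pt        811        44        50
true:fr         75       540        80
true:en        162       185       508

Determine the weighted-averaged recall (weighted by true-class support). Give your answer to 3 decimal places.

Per-class recall (TP/(TP+FN)):
  pt: TP=811, FN=44+50=94 → 811/905 = 0.8961
  fr: TP=540, FN=75+80=155 → 540/695 = 0.7770
  en: TP=508, FN=162+185=347 → 508/855 = 0.5942
Weighted-recall = Σ (supportᵢ/N)·recallᵢ with N=2455: (905/2455)·0.8961 + (695/2455)·0.7770 + (855/2455)·0.5942 = 0.757

0.757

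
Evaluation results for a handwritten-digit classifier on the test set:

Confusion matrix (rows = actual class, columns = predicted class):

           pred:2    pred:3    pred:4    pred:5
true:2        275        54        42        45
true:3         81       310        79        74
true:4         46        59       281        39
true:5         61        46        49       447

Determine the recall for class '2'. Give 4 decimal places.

Take TP from the diagonal, FP from the rest of the '2' prediction marginal, FN from the rest of the '2' actual marginal.
recall = TP/(TP+FN).
2: TP=275, FN=54+42+45=141 → 275/416 = 0.66106

0.6611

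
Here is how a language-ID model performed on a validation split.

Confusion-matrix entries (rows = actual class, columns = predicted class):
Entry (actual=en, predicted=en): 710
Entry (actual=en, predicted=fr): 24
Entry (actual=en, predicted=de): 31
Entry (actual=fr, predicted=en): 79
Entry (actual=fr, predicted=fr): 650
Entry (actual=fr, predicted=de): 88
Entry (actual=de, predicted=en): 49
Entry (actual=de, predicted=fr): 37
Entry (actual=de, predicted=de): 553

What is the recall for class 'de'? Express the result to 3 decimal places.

0.865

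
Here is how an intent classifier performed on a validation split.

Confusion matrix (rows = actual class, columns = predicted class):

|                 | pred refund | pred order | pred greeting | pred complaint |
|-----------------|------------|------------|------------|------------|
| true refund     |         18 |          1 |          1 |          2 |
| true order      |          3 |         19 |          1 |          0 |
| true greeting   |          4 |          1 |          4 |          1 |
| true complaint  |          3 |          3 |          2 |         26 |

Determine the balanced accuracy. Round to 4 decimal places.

Balanced accuracy = mean of per-class recall.
  refund: recall = 18/22 = 0.81818
  order: recall = 19/23 = 0.82609
  greeting: recall = 4/10 = 0.40000
  complaint: recall = 26/34 = 0.76471
Mean = (0.81818 + 0.82609 + 0.40000 + 0.76471) / 4 = 0.7022

0.7022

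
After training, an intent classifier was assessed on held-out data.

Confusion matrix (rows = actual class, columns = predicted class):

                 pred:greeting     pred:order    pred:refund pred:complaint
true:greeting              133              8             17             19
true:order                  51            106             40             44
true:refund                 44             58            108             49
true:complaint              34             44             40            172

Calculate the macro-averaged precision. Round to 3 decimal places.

0.533

Per-class precision (TP/(TP+FP)):
  greeting: TP=133, FP=51+44+34=129 → 133/262 = 0.5076
  order: TP=106, FP=8+58+44=110 → 106/216 = 0.4907
  refund: TP=108, FP=17+40+40=97 → 108/205 = 0.5268
  complaint: TP=172, FP=19+44+49=112 → 172/284 = 0.6056
Macro-precision = mean = (0.5076 + 0.4907 + 0.5268 + 0.6056) / 4 = 0.533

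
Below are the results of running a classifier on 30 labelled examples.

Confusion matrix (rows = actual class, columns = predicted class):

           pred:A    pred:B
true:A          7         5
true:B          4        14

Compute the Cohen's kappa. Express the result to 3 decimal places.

0.366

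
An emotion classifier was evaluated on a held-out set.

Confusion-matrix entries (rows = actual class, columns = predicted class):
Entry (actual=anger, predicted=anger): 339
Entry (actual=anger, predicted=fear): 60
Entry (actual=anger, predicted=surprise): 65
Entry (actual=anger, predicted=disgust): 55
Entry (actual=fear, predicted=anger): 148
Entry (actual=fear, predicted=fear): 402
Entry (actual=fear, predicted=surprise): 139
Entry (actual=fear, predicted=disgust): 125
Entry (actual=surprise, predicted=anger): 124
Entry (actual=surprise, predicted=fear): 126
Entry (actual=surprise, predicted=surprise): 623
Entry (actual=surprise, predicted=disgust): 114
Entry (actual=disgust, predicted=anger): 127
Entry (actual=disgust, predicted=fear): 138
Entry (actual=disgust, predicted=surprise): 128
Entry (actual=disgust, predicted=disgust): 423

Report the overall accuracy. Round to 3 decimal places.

Accuracy = trace / total = (339+402+623+423=1787) / 3136 = 1787/3136 = 0.570

0.570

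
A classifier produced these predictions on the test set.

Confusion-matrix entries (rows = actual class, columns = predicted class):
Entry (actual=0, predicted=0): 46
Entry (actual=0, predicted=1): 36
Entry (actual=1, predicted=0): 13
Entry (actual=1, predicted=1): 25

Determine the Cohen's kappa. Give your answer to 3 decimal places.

Observed agreement pₒ = trace/N = 71/120 = 0.5917
Expected agreement pₑ = Σ (rowᵢ·colᵢ)/N² = (82·59 + 38·61)/120² = 0.4969
κ = (pₒ − pₑ)/(1 − pₑ) = (0.5917 − 0.4969)/(1 − 0.4969) = 0.188

0.188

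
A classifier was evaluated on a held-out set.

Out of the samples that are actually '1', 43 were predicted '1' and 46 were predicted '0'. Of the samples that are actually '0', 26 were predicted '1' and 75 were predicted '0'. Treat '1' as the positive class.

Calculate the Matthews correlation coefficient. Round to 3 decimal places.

0.234

MCC = (TP·TN − FP·FN) / √((TP+FP)(TP+FN)(TN+FP)(TN+FN))
Numerator = 43·75 − 26·46 = 2029
Denominator = √(69·89·101·121) = √75049161 = 8663.0919
MCC = 2029 / 8663.0919 = 0.234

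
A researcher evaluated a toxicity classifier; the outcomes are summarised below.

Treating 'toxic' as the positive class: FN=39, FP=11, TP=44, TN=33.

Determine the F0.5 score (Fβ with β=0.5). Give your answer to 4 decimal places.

Fβ = (1+β²)·TP / ((1+β²)·TP + β²·FN + FP), with β²=1/4
= 1.25·44 / (1.25·44 + 0.25·39 + 11) = 0.7261

0.7261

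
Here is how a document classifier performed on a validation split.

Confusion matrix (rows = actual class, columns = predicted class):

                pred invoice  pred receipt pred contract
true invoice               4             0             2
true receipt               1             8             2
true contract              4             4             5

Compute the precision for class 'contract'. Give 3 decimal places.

precision = TP/(TP+FP).
contract: TP=5, FP=2+2=4 → 5/9 = 0.5556

0.556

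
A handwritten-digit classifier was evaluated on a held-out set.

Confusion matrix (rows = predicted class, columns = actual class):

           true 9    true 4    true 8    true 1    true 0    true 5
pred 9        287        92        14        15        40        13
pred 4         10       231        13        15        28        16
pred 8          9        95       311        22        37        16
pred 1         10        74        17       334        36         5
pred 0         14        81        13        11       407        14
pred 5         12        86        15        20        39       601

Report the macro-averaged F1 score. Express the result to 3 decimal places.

Per-class F1 score (2·TP/(2·TP+FP+FN)):
  9: TP=287, FP=92+14+15+40+13=174, FN=10+9+10+14+12=55 → 574/803 = 0.7148
  4: TP=231, FP=10+13+15+28+16=82, FN=92+95+74+81+86=428 → 462/972 = 0.4753
  8: TP=311, FP=9+95+22+37+16=179, FN=14+13+17+13+15=72 → 622/873 = 0.7125
  1: TP=334, FP=10+74+17+36+5=142, FN=15+15+22+11+20=83 → 668/893 = 0.7480
  0: TP=407, FP=14+81+13+11+14=133, FN=40+28+37+36+39=180 → 814/1127 = 0.7223
  5: TP=601, FP=12+86+15+20+39=172, FN=13+16+16+5+14=64 → 1202/1438 = 0.8359
Macro-F1 score = mean = (0.7148 + 0.4753 + 0.7125 + 0.7480 + 0.7223 + 0.8359) / 6 = 0.701

0.701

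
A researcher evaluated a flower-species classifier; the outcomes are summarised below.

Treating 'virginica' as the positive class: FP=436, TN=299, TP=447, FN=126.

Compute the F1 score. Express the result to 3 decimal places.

0.614

Precision = TP/(TP+FP) = 447/883 = 0.5062
Recall = TP/(TP+FN) = 447/573 = 0.7801
F1 = 2·TP/(2·TP+FP+FN) = 894/1456 = 0.614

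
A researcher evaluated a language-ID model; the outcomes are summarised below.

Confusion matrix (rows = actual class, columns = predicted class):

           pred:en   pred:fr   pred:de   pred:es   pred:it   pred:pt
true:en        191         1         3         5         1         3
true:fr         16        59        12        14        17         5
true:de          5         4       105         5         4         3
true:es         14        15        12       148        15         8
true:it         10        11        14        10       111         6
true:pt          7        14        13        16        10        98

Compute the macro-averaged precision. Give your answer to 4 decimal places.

0.7101

Per-class precision (TP/(TP+FP)):
  en: TP=191, FP=16+5+14+10+7=52 → 191/243 = 0.78601
  fr: TP=59, FP=1+4+15+11+14=45 → 59/104 = 0.56731
  de: TP=105, FP=3+12+12+14+13=54 → 105/159 = 0.66038
  es: TP=148, FP=5+14+5+10+16=50 → 148/198 = 0.74747
  it: TP=111, FP=1+17+4+15+10=47 → 111/158 = 0.70253
  pt: TP=98, FP=3+5+3+8+6=25 → 98/123 = 0.79675
Macro-precision = mean = (0.78601 + 0.56731 + 0.66038 + 0.74747 + 0.70253 + 0.79675) / 6 = 0.7101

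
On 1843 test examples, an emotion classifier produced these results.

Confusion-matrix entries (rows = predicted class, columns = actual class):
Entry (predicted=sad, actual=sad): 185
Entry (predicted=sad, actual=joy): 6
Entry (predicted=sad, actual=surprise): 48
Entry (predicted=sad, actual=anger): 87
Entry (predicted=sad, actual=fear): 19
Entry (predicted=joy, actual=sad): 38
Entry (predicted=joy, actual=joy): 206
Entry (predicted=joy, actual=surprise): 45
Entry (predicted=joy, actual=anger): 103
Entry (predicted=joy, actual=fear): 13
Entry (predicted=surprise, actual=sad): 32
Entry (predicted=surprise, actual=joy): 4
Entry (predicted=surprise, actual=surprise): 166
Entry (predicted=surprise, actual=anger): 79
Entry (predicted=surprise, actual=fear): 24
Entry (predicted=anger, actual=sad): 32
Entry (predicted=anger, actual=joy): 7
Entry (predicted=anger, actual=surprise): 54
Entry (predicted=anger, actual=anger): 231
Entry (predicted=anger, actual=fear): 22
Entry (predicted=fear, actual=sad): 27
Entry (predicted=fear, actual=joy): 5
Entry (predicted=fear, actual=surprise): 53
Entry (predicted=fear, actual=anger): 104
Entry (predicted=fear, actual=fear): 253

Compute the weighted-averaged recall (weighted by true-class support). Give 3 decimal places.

Per-class recall (TP/(TP+FN)):
  sad: TP=185, FN=38+32+32+27=129 → 185/314 = 0.5892
  joy: TP=206, FN=6+4+7+5=22 → 206/228 = 0.9035
  surprise: TP=166, FN=48+45+54+53=200 → 166/366 = 0.4536
  anger: TP=231, FN=87+103+79+104=373 → 231/604 = 0.3825
  fear: TP=253, FN=19+13+24+22=78 → 253/331 = 0.7644
Weighted-recall = Σ (supportᵢ/N)·recallᵢ with N=1843: (314/1843)·0.5892 + (228/1843)·0.9035 + (366/1843)·0.4536 + (604/1843)·0.3825 + (331/1843)·0.7644 = 0.565

0.565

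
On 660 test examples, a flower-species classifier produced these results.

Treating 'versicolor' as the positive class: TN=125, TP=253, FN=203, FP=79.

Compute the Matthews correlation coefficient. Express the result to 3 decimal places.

MCC = (TP·TN − FP·FN) / √((TP+FP)(TP+FN)(TN+FP)(TN+FN))
Numerator = 253·125 − 79·203 = 15588
Denominator = √(332·456·204·328) = √10129941504 = 100647.6105
MCC = 15588 / 100647.6105 = 0.155

0.155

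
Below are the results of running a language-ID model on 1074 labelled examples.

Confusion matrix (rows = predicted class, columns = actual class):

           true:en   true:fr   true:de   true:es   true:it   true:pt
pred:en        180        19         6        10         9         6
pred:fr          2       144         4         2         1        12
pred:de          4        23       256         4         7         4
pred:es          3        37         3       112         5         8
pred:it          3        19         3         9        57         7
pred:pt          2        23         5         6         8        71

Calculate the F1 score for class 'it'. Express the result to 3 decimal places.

One-vs-rest for 'it': TP = diagonal; FP = other classes predicted 'it'; FN = 'it' predicted as other.
F1 score = 2·TP/(2·TP+FP+FN).
it: TP=57, FP=3+19+3+9+7=41, FN=9+1+7+5+8=30 → 114/185 = 0.6162

0.616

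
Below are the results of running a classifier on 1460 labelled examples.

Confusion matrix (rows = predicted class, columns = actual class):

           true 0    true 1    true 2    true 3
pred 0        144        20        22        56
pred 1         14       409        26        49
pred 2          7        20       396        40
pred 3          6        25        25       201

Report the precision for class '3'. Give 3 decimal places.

Take TP from the diagonal, FP from the rest of the '3' prediction marginal, FN from the rest of the '3' actual marginal.
precision = TP/(TP+FP).
3: TP=201, FP=6+25+25=56 → 201/257 = 0.7821

0.782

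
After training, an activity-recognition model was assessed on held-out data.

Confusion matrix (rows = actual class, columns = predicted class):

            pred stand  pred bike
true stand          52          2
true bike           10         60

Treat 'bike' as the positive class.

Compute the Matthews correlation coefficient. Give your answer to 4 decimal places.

MCC = (TP·TN − FP·FN) / √((TP+FP)(TP+FN)(TN+FP)(TN+FN))
Numerator = 60·52 − 2·10 = 3100
Denominator = √(62·70·54·62) = √14530320 = 3811.8657
MCC = 3100 / 3811.8657 = 0.8133

0.8133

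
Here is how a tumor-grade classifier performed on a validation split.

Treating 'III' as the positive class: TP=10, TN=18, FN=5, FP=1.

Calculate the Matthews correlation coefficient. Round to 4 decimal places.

MCC = (TP·TN − FP·FN) / √((TP+FP)(TP+FN)(TN+FP)(TN+FN))
Numerator = 10·18 − 1·5 = 175
Denominator = √(11·15·19·23) = √72105 = 268.5237
MCC = 175 / 268.5237 = 0.6517

0.6517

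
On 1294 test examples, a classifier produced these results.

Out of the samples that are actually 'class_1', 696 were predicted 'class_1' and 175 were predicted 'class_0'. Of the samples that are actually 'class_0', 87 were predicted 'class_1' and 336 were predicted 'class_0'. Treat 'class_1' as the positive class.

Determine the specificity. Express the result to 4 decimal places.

Specificity = TN/(TN+FP) = 336/(336+87) = 0.7943

0.7943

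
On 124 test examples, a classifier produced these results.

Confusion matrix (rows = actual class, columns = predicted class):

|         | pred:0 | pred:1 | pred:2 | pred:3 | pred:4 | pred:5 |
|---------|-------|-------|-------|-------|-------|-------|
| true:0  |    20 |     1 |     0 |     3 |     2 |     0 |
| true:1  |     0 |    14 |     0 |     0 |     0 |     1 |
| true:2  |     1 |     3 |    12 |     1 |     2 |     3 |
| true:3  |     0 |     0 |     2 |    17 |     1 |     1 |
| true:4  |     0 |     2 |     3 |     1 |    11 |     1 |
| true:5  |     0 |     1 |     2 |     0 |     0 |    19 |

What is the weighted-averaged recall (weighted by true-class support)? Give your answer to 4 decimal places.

0.7500

Per-class recall (TP/(TP+FN)):
  0: TP=20, FN=1+0+3+2+0=6 → 20/26 = 0.76923
  1: TP=14, FN=0+0+0+0+1=1 → 14/15 = 0.93333
  2: TP=12, FN=1+3+1+2+3=10 → 12/22 = 0.54545
  3: TP=17, FN=0+0+2+1+1=4 → 17/21 = 0.80952
  4: TP=11, FN=0+2+3+1+1=7 → 11/18 = 0.61111
  5: TP=19, FN=0+1+2+0+0=3 → 19/22 = 0.86364
Weighted-recall = Σ (supportᵢ/N)·recallᵢ with N=124: (26/124)·0.76923 + (15/124)·0.93333 + (22/124)·0.54545 + (21/124)·0.80952 + (18/124)·0.61111 + (22/124)·0.86364 = 0.7500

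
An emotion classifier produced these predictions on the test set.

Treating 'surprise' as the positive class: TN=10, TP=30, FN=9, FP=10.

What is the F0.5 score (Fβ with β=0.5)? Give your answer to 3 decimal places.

0.754

Fβ = (1+β²)·TP / ((1+β²)·TP + β²·FN + FP), with β²=1/4
= 1.25·30 / (1.25·30 + 0.25·9 + 10) = 0.754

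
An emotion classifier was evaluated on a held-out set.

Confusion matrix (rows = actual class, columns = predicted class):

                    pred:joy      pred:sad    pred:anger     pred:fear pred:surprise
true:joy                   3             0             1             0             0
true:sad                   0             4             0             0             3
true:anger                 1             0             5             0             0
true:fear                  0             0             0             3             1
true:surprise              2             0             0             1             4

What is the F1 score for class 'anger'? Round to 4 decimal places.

One-vs-rest for 'anger': TP = diagonal; FP = other classes predicted 'anger'; FN = 'anger' predicted as other.
F1 score = 2·TP/(2·TP+FP+FN).
anger: TP=5, FP=1+0+0+0=1, FN=1+0+0+0=1 → 10/12 = 0.83333

0.8333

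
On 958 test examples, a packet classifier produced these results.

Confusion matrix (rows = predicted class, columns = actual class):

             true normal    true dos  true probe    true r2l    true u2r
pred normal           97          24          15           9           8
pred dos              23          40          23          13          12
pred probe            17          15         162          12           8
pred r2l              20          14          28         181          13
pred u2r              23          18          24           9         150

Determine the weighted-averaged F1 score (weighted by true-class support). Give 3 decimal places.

0.655

Per-class F1 score (2·TP/(2·TP+FP+FN)):
  normal: TP=97, FP=24+15+9+8=56, FN=23+17+20+23=83 → 194/333 = 0.5826
  dos: TP=40, FP=23+23+13+12=71, FN=24+15+14+18=71 → 80/222 = 0.3604
  probe: TP=162, FP=17+15+12+8=52, FN=15+23+28+24=90 → 324/466 = 0.6953
  r2l: TP=181, FP=20+14+28+13=75, FN=9+13+12+9=43 → 362/480 = 0.7542
  u2r: TP=150, FP=23+18+24+9=74, FN=8+12+8+13=41 → 300/415 = 0.7229
Weighted-F1 score = Σ (supportᵢ/N)·F1 scoreᵢ with N=958: (180/958)·0.5826 + (111/958)·0.3604 + (252/958)·0.6953 + (224/958)·0.7542 + (191/958)·0.7229 = 0.655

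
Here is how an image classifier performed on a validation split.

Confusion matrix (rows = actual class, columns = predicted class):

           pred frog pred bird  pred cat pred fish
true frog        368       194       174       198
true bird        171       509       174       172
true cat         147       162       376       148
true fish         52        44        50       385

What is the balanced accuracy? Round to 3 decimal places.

Balanced accuracy = mean of per-class recall.
  frog: recall = 368/934 = 0.3940
  bird: recall = 509/1026 = 0.4961
  cat: recall = 376/833 = 0.4514
  fish: recall = 385/531 = 0.7250
Mean = (0.3940 + 0.4961 + 0.4514 + 0.7250) / 4 = 0.517

0.517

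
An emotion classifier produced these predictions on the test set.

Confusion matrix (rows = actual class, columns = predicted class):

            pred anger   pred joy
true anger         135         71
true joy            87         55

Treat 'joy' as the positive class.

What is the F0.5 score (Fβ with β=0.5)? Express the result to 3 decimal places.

Fβ = (1+β²)·TP / ((1+β²)·TP + β²·FN + FP), with β²=1/4
= 1.25·55 / (1.25·55 + 0.25·87 + 71) = 0.426

0.426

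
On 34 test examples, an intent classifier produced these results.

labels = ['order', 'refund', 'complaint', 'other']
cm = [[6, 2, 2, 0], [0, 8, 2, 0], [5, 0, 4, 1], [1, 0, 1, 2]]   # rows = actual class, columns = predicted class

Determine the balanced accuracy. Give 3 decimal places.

0.575

Balanced accuracy = mean of per-class recall.
  order: recall = 6/10 = 0.6000
  refund: recall = 8/10 = 0.8000
  complaint: recall = 4/10 = 0.4000
  other: recall = 2/4 = 0.5000
Mean = (0.6000 + 0.8000 + 0.4000 + 0.5000) / 4 = 0.575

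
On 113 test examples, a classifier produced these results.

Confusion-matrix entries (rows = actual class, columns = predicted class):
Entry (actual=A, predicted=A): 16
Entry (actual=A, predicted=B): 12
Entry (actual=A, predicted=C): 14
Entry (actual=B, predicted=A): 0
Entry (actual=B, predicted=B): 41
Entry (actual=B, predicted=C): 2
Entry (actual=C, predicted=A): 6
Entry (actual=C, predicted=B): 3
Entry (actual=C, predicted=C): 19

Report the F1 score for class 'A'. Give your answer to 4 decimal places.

0.5000

Take TP from the diagonal, FP from the rest of the 'A' prediction marginal, FN from the rest of the 'A' actual marginal.
F1 score = 2·TP/(2·TP+FP+FN).
A: TP=16, FP=0+6=6, FN=12+14=26 → 32/64 = 0.50000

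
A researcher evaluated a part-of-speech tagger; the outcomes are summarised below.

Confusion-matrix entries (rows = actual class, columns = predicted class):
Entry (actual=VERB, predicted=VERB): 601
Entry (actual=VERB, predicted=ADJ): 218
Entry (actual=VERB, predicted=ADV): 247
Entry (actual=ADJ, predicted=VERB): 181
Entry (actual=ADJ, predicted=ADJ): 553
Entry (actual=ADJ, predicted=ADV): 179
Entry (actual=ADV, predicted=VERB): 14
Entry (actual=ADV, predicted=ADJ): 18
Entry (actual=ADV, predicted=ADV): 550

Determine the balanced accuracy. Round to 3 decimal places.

Balanced accuracy = mean of per-class recall.
  VERB: recall = 601/1066 = 0.5638
  ADJ: recall = 553/913 = 0.6057
  ADV: recall = 550/582 = 0.9450
Mean = (0.5638 + 0.6057 + 0.9450) / 3 = 0.705

0.705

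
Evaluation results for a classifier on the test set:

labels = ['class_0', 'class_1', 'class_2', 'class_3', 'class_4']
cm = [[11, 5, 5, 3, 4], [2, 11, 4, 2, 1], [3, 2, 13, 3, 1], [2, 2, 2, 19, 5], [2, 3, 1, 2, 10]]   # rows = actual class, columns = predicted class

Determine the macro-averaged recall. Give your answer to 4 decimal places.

0.5445

Per-class recall (TP/(TP+FN)):
  class_0: TP=11, FN=5+5+3+4=17 → 11/28 = 0.39286
  class_1: TP=11, FN=2+4+2+1=9 → 11/20 = 0.55000
  class_2: TP=13, FN=3+2+3+1=9 → 13/22 = 0.59091
  class_3: TP=19, FN=2+2+2+5=11 → 19/30 = 0.63333
  class_4: TP=10, FN=2+3+1+2=8 → 10/18 = 0.55556
Macro-recall = mean = (0.39286 + 0.55000 + 0.59091 + 0.63333 + 0.55556) / 5 = 0.5445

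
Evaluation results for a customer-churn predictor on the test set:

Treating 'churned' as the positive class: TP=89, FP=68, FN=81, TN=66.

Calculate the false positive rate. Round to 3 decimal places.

0.507

FPR = FP/(FP+TN) = 68/(68+66) = 0.507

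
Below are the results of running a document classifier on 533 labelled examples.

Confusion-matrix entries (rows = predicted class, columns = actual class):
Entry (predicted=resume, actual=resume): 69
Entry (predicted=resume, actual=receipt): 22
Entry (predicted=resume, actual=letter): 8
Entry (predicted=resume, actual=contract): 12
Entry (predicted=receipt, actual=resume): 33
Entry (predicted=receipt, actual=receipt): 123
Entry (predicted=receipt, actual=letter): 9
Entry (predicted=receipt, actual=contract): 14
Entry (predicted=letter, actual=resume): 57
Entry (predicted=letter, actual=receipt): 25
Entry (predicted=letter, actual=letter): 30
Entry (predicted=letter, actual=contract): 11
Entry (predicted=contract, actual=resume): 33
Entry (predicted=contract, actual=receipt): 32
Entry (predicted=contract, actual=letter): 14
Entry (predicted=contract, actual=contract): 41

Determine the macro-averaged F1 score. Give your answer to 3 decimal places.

0.460

Per-class F1 score (2·TP/(2·TP+FP+FN)):
  resume: TP=69, FP=22+8+12=42, FN=33+57+33=123 → 138/303 = 0.4554
  receipt: TP=123, FP=33+9+14=56, FN=22+25+32=79 → 246/381 = 0.6457
  letter: TP=30, FP=57+25+11=93, FN=8+9+14=31 → 60/184 = 0.3261
  contract: TP=41, FP=33+32+14=79, FN=12+14+11=37 → 82/198 = 0.4141
Macro-F1 score = mean = (0.4554 + 0.6457 + 0.3261 + 0.4141) / 4 = 0.460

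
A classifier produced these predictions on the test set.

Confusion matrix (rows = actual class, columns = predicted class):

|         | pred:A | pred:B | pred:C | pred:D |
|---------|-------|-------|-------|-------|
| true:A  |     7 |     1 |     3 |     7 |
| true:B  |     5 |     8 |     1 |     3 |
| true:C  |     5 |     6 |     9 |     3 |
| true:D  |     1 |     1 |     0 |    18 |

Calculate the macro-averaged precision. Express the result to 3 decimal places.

Per-class precision (TP/(TP+FP)):
  A: TP=7, FP=5+5+1=11 → 7/18 = 0.3889
  B: TP=8, FP=1+6+1=8 → 8/16 = 0.5000
  C: TP=9, FP=3+1+0=4 → 9/13 = 0.6923
  D: TP=18, FP=7+3+3=13 → 18/31 = 0.5806
Macro-precision = mean = (0.3889 + 0.5000 + 0.6923 + 0.5806) / 4 = 0.540

0.540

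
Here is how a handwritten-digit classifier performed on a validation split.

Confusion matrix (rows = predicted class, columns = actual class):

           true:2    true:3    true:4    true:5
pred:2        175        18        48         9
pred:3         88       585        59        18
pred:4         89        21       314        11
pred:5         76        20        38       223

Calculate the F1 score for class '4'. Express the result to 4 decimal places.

Treat '4' as positive and all other classes as negative.
F1 score = 2·TP/(2·TP+FP+FN).
4: TP=314, FP=89+21+11=121, FN=48+59+38=145 → 628/894 = 0.70246

0.7025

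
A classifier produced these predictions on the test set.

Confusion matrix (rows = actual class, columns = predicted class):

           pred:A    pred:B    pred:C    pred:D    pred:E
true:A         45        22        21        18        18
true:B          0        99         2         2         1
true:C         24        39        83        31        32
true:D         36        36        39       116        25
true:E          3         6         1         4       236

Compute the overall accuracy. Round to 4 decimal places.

Accuracy = trace / total = (45+99+83+116+236=579) / 939 = 579/939 = 0.6166

0.6166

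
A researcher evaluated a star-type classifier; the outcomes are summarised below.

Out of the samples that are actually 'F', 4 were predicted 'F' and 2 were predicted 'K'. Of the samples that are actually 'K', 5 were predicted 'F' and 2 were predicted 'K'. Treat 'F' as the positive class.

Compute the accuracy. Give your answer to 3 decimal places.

0.462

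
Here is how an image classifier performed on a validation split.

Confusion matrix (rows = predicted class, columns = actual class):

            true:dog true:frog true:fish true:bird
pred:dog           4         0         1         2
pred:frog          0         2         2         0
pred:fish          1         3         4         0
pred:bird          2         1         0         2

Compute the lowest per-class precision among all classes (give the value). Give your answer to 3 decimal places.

Per-class precision (TP/(TP+FP)):
  dog: TP=4, FP=0+1+2=3 → 4/7 = 0.5714
  frog: TP=2, FP=0+2+0=2 → 2/4 = 0.5000
  fish: TP=4, FP=1+3+0=4 → 4/8 = 0.5000
  bird: TP=2, FP=2+1+0=3 → 2/5 = 0.4000
Lowest is class 'bird' with precision = 0.400.

0.400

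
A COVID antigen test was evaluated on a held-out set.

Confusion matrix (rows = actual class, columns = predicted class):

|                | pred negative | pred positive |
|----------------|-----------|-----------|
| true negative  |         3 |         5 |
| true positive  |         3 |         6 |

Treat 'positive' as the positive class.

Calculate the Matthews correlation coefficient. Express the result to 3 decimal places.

0.044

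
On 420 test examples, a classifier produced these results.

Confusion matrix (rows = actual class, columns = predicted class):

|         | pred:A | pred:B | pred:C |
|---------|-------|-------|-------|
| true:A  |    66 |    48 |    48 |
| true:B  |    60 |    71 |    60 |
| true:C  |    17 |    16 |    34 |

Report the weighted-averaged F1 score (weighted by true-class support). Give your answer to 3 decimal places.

0.417

Per-class F1 score (2·TP/(2·TP+FP+FN)):
  A: TP=66, FP=60+17=77, FN=48+48=96 → 132/305 = 0.4328
  B: TP=71, FP=48+16=64, FN=60+60=120 → 142/326 = 0.4356
  C: TP=34, FP=48+60=108, FN=17+16=33 → 68/209 = 0.3254
Weighted-F1 score = Σ (supportᵢ/N)·F1 scoreᵢ with N=420: (162/420)·0.4328 + (191/420)·0.4356 + (67/420)·0.3254 = 0.417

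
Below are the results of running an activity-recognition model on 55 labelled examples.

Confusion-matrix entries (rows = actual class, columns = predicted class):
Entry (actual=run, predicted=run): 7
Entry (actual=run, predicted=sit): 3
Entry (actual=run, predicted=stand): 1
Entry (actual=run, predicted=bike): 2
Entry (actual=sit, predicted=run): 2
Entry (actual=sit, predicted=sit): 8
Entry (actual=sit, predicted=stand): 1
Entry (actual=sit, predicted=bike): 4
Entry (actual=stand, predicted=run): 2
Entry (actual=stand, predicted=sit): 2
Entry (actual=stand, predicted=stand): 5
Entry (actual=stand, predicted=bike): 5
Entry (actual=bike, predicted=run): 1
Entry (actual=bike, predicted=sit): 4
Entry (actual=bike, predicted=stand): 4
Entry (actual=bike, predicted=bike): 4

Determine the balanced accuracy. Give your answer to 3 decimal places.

0.434

Balanced accuracy = mean of per-class recall.
  run: recall = 7/13 = 0.5385
  sit: recall = 8/15 = 0.5333
  stand: recall = 5/14 = 0.3571
  bike: recall = 4/13 = 0.3077
Mean = (0.5385 + 0.5333 + 0.3571 + 0.3077) / 4 = 0.434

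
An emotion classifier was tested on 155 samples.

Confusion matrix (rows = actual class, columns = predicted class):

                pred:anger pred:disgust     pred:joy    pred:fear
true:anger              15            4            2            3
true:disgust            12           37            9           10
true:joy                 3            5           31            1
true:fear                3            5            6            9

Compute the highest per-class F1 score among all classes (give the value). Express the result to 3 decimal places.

0.705

Per-class F1 score (2·TP/(2·TP+FP+FN)):
  anger: TP=15, FP=12+3+3=18, FN=4+2+3=9 → 30/57 = 0.5263
  disgust: TP=37, FP=4+5+5=14, FN=12+9+10=31 → 74/119 = 0.6218
  joy: TP=31, FP=2+9+6=17, FN=3+5+1=9 → 62/88 = 0.7045
  fear: TP=9, FP=3+10+1=14, FN=3+5+6=14 → 18/46 = 0.3913
Highest is class 'joy' with F1 score = 0.705.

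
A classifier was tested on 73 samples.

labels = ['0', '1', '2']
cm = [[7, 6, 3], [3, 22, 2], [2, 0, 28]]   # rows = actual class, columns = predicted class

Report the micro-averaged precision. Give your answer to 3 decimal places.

0.781

Micro-averaging pools counts across classes: ΣTP=57, ΣFP=16, ΣFN=16.
Micro-precision = TP/(TP+FP) on pooled counts = 0.781 (equals overall accuracy in single-label multiclass).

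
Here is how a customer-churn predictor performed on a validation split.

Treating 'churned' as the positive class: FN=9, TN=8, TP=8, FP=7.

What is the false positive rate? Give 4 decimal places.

0.4667

FPR = FP/(FP+TN) = 7/(7+8) = 0.4667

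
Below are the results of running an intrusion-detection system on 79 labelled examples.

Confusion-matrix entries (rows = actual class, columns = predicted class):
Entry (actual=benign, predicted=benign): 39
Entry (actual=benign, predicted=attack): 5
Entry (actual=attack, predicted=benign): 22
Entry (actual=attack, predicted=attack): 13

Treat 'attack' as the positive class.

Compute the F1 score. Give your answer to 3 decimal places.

0.491

Precision = TP/(TP+FP) = 13/18 = 0.7222
Recall = TP/(TP+FN) = 13/35 = 0.3714
F1 = 2·TP/(2·TP+FP+FN) = 26/53 = 0.491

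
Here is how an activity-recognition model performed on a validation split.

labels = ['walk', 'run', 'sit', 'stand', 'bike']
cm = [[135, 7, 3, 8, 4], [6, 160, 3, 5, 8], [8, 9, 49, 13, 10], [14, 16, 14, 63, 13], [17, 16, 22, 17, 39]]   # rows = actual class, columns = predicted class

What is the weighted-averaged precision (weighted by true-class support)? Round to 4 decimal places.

0.6608

Per-class precision (TP/(TP+FP)):
  walk: TP=135, FP=6+8+14+17=45 → 135/180 = 0.75000
  run: TP=160, FP=7+9+16+16=48 → 160/208 = 0.76923
  sit: TP=49, FP=3+3+14+22=42 → 49/91 = 0.53846
  stand: TP=63, FP=8+5+13+17=43 → 63/106 = 0.59434
  bike: TP=39, FP=4+8+10+13=35 → 39/74 = 0.52703
Weighted-precision = Σ (supportᵢ/N)·precisionᵢ with N=659: (157/659)·0.75000 + (182/659)·0.76923 + (89/659)·0.53846 + (120/659)·0.59434 + (111/659)·0.52703 = 0.6608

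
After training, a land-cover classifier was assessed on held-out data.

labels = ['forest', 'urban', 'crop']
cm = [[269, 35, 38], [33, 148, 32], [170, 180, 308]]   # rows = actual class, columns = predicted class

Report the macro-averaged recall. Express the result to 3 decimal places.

0.650

Per-class recall (TP/(TP+FN)):
  forest: TP=269, FN=35+38=73 → 269/342 = 0.7865
  urban: TP=148, FN=33+32=65 → 148/213 = 0.6948
  crop: TP=308, FN=170+180=350 → 308/658 = 0.4681
Macro-recall = mean = (0.7865 + 0.6948 + 0.4681) / 3 = 0.650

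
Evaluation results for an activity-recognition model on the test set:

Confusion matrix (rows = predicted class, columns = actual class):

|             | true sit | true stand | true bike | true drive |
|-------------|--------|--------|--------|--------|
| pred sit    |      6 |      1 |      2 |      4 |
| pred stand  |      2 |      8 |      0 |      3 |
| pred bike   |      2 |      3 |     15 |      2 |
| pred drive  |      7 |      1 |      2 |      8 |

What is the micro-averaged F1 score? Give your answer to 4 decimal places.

0.5606

Micro-averaging pools counts across classes: ΣTP=37, ΣFP=29, ΣFN=29.
Micro-F1 score = 2·TP/(2·TP+FP+FN) on pooled counts = 0.5606 (equals overall accuracy in single-label multiclass).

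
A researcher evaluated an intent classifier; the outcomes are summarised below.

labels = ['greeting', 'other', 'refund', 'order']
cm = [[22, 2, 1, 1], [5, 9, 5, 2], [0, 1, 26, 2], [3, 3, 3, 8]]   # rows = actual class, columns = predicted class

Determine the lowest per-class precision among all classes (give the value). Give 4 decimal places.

0.6000

Per-class precision (TP/(TP+FP)):
  greeting: TP=22, FP=5+0+3=8 → 22/30 = 0.73333
  other: TP=9, FP=2+1+3=6 → 9/15 = 0.60000
  refund: TP=26, FP=1+5+3=9 → 26/35 = 0.74286
  order: TP=8, FP=1+2+2=5 → 8/13 = 0.61538
Lowest is class 'other' with precision = 0.6000.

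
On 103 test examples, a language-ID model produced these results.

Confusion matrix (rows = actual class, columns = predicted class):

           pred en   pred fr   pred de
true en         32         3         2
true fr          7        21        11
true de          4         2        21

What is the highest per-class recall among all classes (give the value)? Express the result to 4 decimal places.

Per-class recall (TP/(TP+FN)):
  en: TP=32, FN=3+2=5 → 32/37 = 0.86486
  fr: TP=21, FN=7+11=18 → 21/39 = 0.53846
  de: TP=21, FN=4+2=6 → 21/27 = 0.77778
Highest is class 'en' with recall = 0.8649.

0.8649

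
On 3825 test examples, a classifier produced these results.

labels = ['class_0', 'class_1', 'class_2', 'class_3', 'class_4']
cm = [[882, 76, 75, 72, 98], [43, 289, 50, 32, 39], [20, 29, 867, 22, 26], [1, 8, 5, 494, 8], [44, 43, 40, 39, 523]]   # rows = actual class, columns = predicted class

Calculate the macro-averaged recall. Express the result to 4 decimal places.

0.7974

Per-class recall (TP/(TP+FN)):
  class_0: TP=882, FN=76+75+72+98=321 → 882/1203 = 0.73317
  class_1: TP=289, FN=43+50+32+39=164 → 289/453 = 0.63797
  class_2: TP=867, FN=20+29+22+26=97 → 867/964 = 0.89938
  class_3: TP=494, FN=1+8+5+8=22 → 494/516 = 0.95736
  class_4: TP=523, FN=44+43+40+39=166 → 523/689 = 0.75907
Macro-recall = mean = (0.73317 + 0.63797 + 0.89938 + 0.95736 + 0.75907) / 5 = 0.7974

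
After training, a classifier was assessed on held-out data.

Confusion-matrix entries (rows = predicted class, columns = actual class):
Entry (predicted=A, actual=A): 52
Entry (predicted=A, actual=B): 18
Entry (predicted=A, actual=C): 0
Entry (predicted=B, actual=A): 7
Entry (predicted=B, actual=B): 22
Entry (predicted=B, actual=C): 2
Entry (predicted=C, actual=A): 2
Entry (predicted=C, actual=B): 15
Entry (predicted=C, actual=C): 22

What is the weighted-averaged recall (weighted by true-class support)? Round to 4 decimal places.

Per-class recall (TP/(TP+FN)):
  A: TP=52, FN=7+2=9 → 52/61 = 0.85246
  B: TP=22, FN=18+15=33 → 22/55 = 0.40000
  C: TP=22, FN=0+2=2 → 22/24 = 0.91667
Weighted-recall = Σ (supportᵢ/N)·recallᵢ with N=140: (61/140)·0.85246 + (55/140)·0.40000 + (24/140)·0.91667 = 0.6857

0.6857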